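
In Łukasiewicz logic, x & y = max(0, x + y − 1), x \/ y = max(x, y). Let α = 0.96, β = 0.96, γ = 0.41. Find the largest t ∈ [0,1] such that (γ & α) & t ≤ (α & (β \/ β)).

1.00

γ & α = max(0, 0.41 + 0.96 − 1) = max(0, 0.37) = 0.37
So the left factor is γ & α = 0.37.
β \/ β = max(0.96, 0.96) = 0.96
α & (β \/ β) = max(0, 0.96 + 0.96 − 1) = max(0, 0.92) = 0.92
So the right-hand bound is α & (β \/ β) = 0.92.
The residuum of the Łukasiewicz t-norm gives the supremum: min(1, 1 − 0.37 + 0.92).
1 − 0.37 + 0.92 = 1.55, so t = min(1, 1.55) = 1.00.
Check: 0.37 & 1.00 = max(0, 0.37) = 0.37 ≤ 0.92.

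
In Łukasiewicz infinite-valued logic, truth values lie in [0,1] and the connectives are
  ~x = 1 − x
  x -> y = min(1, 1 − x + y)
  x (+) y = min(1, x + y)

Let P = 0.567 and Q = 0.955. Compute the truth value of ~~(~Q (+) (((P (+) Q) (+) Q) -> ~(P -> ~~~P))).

~Q = 1 − 0.955 = 0.045
P (+) Q = min(1, 0.567 + 0.955) = min(1, 1.522) = 1.000
(P (+) Q) (+) Q = min(1, 1.000 + 0.955) = min(1, 1.955) = 1.000
~P = 1 − 0.567 = 0.433
~~P = 1 − 0.433 = 0.567
~~~P = 1 − 0.567 = 0.433
P -> ~~~P = min(1, 1 − 0.567 + 0.433) = min(1, 0.866) = 0.866
~(P -> ~~~P) = 1 − 0.866 = 0.134
((P (+) Q) (+) Q) -> ~(P -> ~~~P) = min(1, 1 − 1.000 + 0.134) = min(1, 0.134) = 0.134
~Q (+) (((P (+) Q) (+) Q) -> ~(P -> ~~~P)) = min(1, 0.045 + 0.134) = min(1, 0.179) = 0.179
~(~Q (+) (((P (+) Q) (+) Q) -> ~(P -> ~~~P))) = 1 − 0.179 = 0.821
~~(~Q (+) (((P (+) Q) (+) Q) -> ~(P -> ~~~P))) = 1 − 0.821 = 0.179

0.179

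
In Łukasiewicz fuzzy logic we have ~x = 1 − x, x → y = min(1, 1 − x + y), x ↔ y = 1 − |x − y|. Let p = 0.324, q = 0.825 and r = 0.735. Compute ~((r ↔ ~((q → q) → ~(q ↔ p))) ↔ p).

q → q = min(1, 1 − 0.825 + 0.825) = min(1, 1.000) = 1.000
q ↔ p = 1 − |0.825 − 0.324| = 1 − 0.501 = 0.499
~(q ↔ p) = 1 − 0.499 = 0.501
(q → q) → ~(q ↔ p) = min(1, 1 − 1.000 + 0.501) = min(1, 0.501) = 0.501
~((q → q) → ~(q ↔ p)) = 1 − 0.501 = 0.499
r ↔ ~((q → q) → ~(q ↔ p)) = 1 − |0.735 − 0.499| = 1 − 0.236 = 0.764
(r ↔ ~((q → q) → ~(q ↔ p))) ↔ p = 1 − |0.764 − 0.324| = 1 − 0.440 = 0.560
~((r ↔ ~((q → q) → ~(q ↔ p))) ↔ p) = 1 − 0.560 = 0.440

0.440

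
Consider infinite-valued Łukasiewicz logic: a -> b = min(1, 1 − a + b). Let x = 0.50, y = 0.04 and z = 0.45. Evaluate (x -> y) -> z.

x -> y = min(1, 1 − 0.50 + 0.04) = min(1, 0.54) = 0.54
(x -> y) -> z = min(1, 1 − 0.54 + 0.45) = min(1, 0.91) = 0.91

0.91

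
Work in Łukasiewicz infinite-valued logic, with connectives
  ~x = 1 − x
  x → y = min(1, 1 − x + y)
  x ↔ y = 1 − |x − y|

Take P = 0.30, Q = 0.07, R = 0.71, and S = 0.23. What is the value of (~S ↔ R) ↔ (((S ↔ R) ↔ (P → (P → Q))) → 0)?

0.54

~S = 1 − 0.23 = 0.77
~S ↔ R = 1 − |0.77 − 0.71| = 1 − 0.06 = 0.94
S ↔ R = 1 − |0.23 − 0.71| = 1 − 0.48 = 0.52
P → Q = min(1, 1 − 0.30 + 0.07) = min(1, 0.77) = 0.77
P → (P → Q) = min(1, 1 − 0.30 + 0.77) = min(1, 1.47) = 1.00
(S ↔ R) ↔ (P → (P → Q)) = 1 − |0.52 − 1.00| = 1 − 0.48 = 0.52
((S ↔ R) ↔ (P → (P → Q))) → 0 = min(1, 1 − 0.52 + 0.00) = min(1, 0.48) = 0.48
(~S ↔ R) ↔ (((S ↔ R) ↔ (P → (P → Q))) → 0) = 1 − |0.94 − 0.48| = 1 − 0.46 = 0.54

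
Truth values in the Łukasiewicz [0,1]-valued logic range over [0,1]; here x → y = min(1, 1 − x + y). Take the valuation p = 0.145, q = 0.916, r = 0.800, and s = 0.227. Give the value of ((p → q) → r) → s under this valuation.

0.427

p → q = min(1, 1 − 0.145 + 0.916) = min(1, 1.771) = 1.000
(p → q) → r = min(1, 1 − 1.000 + 0.800) = min(1, 0.800) = 0.800
((p → q) → r) → s = min(1, 1 − 0.800 + 0.227) = min(1, 0.427) = 0.427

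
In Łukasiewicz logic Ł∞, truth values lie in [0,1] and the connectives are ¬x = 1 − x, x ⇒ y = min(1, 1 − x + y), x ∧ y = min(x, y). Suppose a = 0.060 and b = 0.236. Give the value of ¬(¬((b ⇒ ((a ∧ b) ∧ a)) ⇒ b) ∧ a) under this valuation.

0.940

a ∧ b = min(0.060, 0.236) = 0.060
(a ∧ b) ∧ a = min(0.060, 0.060) = 0.060
b ⇒ ((a ∧ b) ∧ a) = min(1, 1 − 0.236 + 0.060) = min(1, 0.824) = 0.824
(b ⇒ ((a ∧ b) ∧ a)) ⇒ b = min(1, 1 − 0.824 + 0.236) = min(1, 0.412) = 0.412
¬((b ⇒ ((a ∧ b) ∧ a)) ⇒ b) = 1 − 0.412 = 0.588
¬((b ⇒ ((a ∧ b) ∧ a)) ⇒ b) ∧ a = min(0.588, 0.060) = 0.060
¬(¬((b ⇒ ((a ∧ b) ∧ a)) ⇒ b) ∧ a) = 1 − 0.060 = 0.940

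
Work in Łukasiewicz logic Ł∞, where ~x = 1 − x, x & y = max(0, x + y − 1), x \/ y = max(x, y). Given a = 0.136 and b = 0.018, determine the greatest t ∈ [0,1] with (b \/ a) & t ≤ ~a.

b \/ a = max(0.018, 0.136) = 0.136
So the left factor is b \/ a = 0.136.
~a = 1 − 0.136 = 0.864
So the right-hand bound is ~a = 0.864.
The residuum of the Łukasiewicz t-norm gives the supremum: min(1, 1 − 0.136 + 0.864).
1 − 0.136 + 0.864 = 1.728, so t = min(1, 1.728) = 1.000.
Check: 0.136 & 1.000 = max(0, 0.136) = 0.136 ≤ 0.864.

1.000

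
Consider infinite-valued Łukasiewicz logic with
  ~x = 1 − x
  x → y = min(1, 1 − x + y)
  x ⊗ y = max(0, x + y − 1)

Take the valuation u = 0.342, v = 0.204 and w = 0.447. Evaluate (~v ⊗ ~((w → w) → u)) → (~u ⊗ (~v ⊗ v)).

~v = 1 − 0.204 = 0.796
w → w = min(1, 1 − 0.447 + 0.447) = min(1, 1.000) = 1.000
(w → w) → u = min(1, 1 − 1.000 + 0.342) = min(1, 0.342) = 0.342
~((w → w) → u) = 1 − 0.342 = 0.658
~v ⊗ ~((w → w) → u) = max(0, 0.796 + 0.658 − 1) = max(0, 0.454) = 0.454
~u = 1 − 0.342 = 0.658
~v ⊗ v = max(0, 0.796 + 0.204 − 1) = max(0, 0.000) = 0.000
~u ⊗ (~v ⊗ v) = max(0, 0.658 + 0.000 − 1) = max(0, -0.342) = 0.000
(~v ⊗ ~((w → w) → u)) → (~u ⊗ (~v ⊗ v)) = min(1, 1 − 0.454 + 0.000) = min(1, 0.546) = 0.546

0.546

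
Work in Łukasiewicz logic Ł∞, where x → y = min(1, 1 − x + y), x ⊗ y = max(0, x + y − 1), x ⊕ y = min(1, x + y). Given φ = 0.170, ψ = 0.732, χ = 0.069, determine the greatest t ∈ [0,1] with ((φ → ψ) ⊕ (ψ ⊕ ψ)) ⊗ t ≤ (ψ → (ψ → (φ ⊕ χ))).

φ → ψ = min(1, 1 − 0.170 + 0.732) = min(1, 1.562) = 1.000
ψ ⊕ ψ = min(1, 0.732 + 0.732) = min(1, 1.464) = 1.000
(φ → ψ) ⊕ (ψ ⊕ ψ) = min(1, 1.000 + 1.000) = min(1, 2.000) = 1.000
So the left factor is (φ → ψ) ⊕ (ψ ⊕ ψ) = 1.000.
φ ⊕ χ = min(1, 0.170 + 0.069) = min(1, 0.239) = 0.239
ψ → (φ ⊕ χ) = min(1, 1 − 0.732 + 0.239) = min(1, 0.507) = 0.507
ψ → (ψ → (φ ⊕ χ)) = min(1, 1 − 0.732 + 0.507) = min(1, 0.775) = 0.775
So the right-hand bound is ψ → (ψ → (φ ⊕ χ)) = 0.775.
The residuum of the Łukasiewicz t-norm gives the supremum: min(1, 1 − 1.000 + 0.775).
1 − 1.000 + 0.775 = 0.775, so t = min(1, 0.775) = 0.775.
Check: 1.000 ⊗ 0.775 = max(0, 0.775) = 0.775 ≤ 0.775.

0.775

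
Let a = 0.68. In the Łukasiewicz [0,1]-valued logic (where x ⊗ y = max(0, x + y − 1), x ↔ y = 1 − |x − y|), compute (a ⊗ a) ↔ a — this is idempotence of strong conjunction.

0.68

a ⊗ a = max(0, 0.68 + 0.68 − 1) = max(0, 0.36) = 0.36
(a ⊗ a) ↔ a = 1 − |0.36 − 0.68| = 1 − 0.32 = 0.68
(The value 0.68 < 1 shows this instance is not satisfied; fails in Ł∞ since a ⊗ a = max(0, 2a−1) ≠ a in general.)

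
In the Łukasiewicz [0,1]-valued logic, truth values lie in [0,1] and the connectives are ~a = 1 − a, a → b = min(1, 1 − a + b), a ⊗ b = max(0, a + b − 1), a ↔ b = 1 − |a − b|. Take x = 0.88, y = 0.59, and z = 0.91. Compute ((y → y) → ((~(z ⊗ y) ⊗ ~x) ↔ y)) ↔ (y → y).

0.41

y → y = min(1, 1 − 0.59 + 0.59) = min(1, 1.00) = 1.00
z ⊗ y = max(0, 0.91 + 0.59 − 1) = max(0, 0.50) = 0.50
~(z ⊗ y) = 1 − 0.50 = 0.50
~x = 1 − 0.88 = 0.12
~(z ⊗ y) ⊗ ~x = max(0, 0.50 + 0.12 − 1) = max(0, -0.38) = 0.00
(~(z ⊗ y) ⊗ ~x) ↔ y = 1 − |0.00 − 0.59| = 1 − 0.59 = 0.41
(y → y) → ((~(z ⊗ y) ⊗ ~x) ↔ y) = min(1, 1 − 1.00 + 0.41) = min(1, 0.41) = 0.41
((y → y) → ((~(z ⊗ y) ⊗ ~x) ↔ y)) ↔ (y → y) = 1 − |0.41 − 1.00| = 1 − 0.59 = 0.41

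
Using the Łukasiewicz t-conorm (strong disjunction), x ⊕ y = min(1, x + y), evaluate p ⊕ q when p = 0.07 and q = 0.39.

p ⊕ q = min(1, 0.07 + 0.39) = min(1, 0.46) = 0.46
For comparison, the Gödel t-conorm max(x, y) would give 0.39.

0.46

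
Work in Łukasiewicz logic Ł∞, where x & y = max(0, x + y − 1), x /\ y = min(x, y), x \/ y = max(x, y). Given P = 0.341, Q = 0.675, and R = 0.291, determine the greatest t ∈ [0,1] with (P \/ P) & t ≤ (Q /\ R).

P \/ P = max(0.341, 0.341) = 0.341
So the left factor is P \/ P = 0.341.
Q /\ R = min(0.675, 0.291) = 0.291
So the right-hand bound is Q /\ R = 0.291.
The residuum of the Łukasiewicz t-norm gives the supremum: min(1, 1 − 0.341 + 0.291).
1 − 0.341 + 0.291 = 0.950, so t = min(1, 0.950) = 0.950.
Check: 0.341 & 0.950 = max(0, 0.291) = 0.291 ≤ 0.291.

0.950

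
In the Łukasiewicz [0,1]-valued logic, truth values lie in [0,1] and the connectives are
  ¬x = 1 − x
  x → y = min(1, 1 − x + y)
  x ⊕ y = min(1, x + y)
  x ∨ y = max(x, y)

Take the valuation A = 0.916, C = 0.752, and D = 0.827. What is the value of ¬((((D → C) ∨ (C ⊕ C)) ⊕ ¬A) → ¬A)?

D → C = min(1, 1 − 0.827 + 0.752) = min(1, 0.925) = 0.925
C ⊕ C = min(1, 0.752 + 0.752) = min(1, 1.504) = 1.000
(D → C) ∨ (C ⊕ C) = max(0.925, 1.000) = 1.000
¬A = 1 − 0.916 = 0.084
((D → C) ∨ (C ⊕ C)) ⊕ ¬A = min(1, 1.000 + 0.084) = min(1, 1.084) = 1.000
(((D → C) ∨ (C ⊕ C)) ⊕ ¬A) → ¬A = min(1, 1 − 1.000 + 0.084) = min(1, 0.084) = 0.084
¬((((D → C) ∨ (C ⊕ C)) ⊕ ¬A) → ¬A) = 1 − 0.084 = 0.916

0.916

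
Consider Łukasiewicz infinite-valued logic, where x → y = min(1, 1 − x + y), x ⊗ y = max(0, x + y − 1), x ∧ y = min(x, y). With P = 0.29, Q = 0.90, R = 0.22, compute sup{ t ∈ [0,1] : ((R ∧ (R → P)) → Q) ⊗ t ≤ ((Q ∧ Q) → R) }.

R → P = min(1, 1 − 0.22 + 0.29) = min(1, 1.07) = 1.00
R ∧ (R → P) = min(0.22, 1.00) = 0.22
(R ∧ (R → P)) → Q = min(1, 1 − 0.22 + 0.90) = min(1, 1.68) = 1.00
So the left factor is (R ∧ (R → P)) → Q = 1.00.
Q ∧ Q = min(0.90, 0.90) = 0.90
(Q ∧ Q) → R = min(1, 1 − 0.90 + 0.22) = min(1, 0.32) = 0.32
So the right-hand bound is (Q ∧ Q) → R = 0.32.
The residuum of the Łukasiewicz t-norm gives the supremum: min(1, 1 − 1.00 + 0.32).
1 − 1.00 + 0.32 = 0.32, so t = min(1, 0.32) = 0.32.
Check: 1.00 ⊗ 0.32 = max(0, 0.32) = 0.32 ≤ 0.32.

0.32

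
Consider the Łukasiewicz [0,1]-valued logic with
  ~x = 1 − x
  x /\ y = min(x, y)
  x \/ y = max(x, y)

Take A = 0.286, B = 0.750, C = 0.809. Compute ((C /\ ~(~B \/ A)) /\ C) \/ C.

~B = 1 − 0.750 = 0.250
~B \/ A = max(0.250, 0.286) = 0.286
~(~B \/ A) = 1 − 0.286 = 0.714
C /\ ~(~B \/ A) = min(0.809, 0.714) = 0.714
(C /\ ~(~B \/ A)) /\ C = min(0.714, 0.809) = 0.714
((C /\ ~(~B \/ A)) /\ C) \/ C = max(0.714, 0.809) = 0.809

0.809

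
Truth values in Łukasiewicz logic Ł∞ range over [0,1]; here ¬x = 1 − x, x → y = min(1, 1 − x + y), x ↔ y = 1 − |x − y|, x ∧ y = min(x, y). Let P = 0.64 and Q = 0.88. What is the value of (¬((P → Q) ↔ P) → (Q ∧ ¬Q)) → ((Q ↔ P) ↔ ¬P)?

P → Q = min(1, 1 − 0.64 + 0.88) = min(1, 1.24) = 1.00
(P → Q) ↔ P = 1 − |1.00 − 0.64| = 1 − 0.36 = 0.64
¬((P → Q) ↔ P) = 1 − 0.64 = 0.36
¬Q = 1 − 0.88 = 0.12
Q ∧ ¬Q = min(0.88, 0.12) = 0.12
¬((P → Q) ↔ P) → (Q ∧ ¬Q) = min(1, 1 − 0.36 + 0.12) = min(1, 0.76) = 0.76
Q ↔ P = 1 − |0.88 − 0.64| = 1 − 0.24 = 0.76
¬P = 1 − 0.64 = 0.36
(Q ↔ P) ↔ ¬P = 1 − |0.76 − 0.36| = 1 − 0.40 = 0.60
(¬((P → Q) ↔ P) → (Q ∧ ¬Q)) → ((Q ↔ P) ↔ ¬P) = min(1, 1 − 0.76 + 0.60) = min(1, 0.84) = 0.84

0.84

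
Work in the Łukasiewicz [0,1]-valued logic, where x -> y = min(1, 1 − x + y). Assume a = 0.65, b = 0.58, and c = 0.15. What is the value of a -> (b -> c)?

0.92

b -> c = min(1, 1 − 0.58 + 0.15) = min(1, 0.57) = 0.57
a -> (b -> c) = min(1, 1 − 0.65 + 0.57) = min(1, 0.92) = 0.92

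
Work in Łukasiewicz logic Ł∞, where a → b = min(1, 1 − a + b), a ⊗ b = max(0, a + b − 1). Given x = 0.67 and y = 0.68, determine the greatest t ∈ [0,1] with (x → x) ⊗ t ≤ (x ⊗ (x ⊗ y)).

x → x = min(1, 1 − 0.67 + 0.67) = min(1, 1.00) = 1.00
So the left factor is x → x = 1.00.
x ⊗ y = max(0, 0.67 + 0.68 − 1) = max(0, 0.35) = 0.35
x ⊗ (x ⊗ y) = max(0, 0.67 + 0.35 − 1) = max(0, 0.02) = 0.02
So the right-hand bound is x ⊗ (x ⊗ y) = 0.02.
The residuum of the Łukasiewicz t-norm gives the supremum: min(1, 1 − 1.00 + 0.02).
1 − 1.00 + 0.02 = 0.02, so t = min(1, 0.02) = 0.02.
Check: 1.00 ⊗ 0.02 = max(0, 0.02) = 0.02 ≤ 0.02.

0.02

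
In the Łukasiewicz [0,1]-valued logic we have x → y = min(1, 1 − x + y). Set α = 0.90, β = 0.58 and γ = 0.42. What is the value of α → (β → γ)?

0.94

β → γ = min(1, 1 − 0.58 + 0.42) = min(1, 0.84) = 0.84
α → (β → γ) = min(1, 1 − 0.90 + 0.84) = min(1, 0.94) = 0.94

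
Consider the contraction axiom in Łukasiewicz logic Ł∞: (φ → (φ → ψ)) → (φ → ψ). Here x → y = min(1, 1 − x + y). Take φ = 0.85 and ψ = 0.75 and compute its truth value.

0.90

φ → ψ = min(1, 1 − 0.85 + 0.75) = min(1, 0.90) = 0.90
φ → (φ → ψ) = min(1, 1 − 0.85 + 0.90) = min(1, 1.05) = 1.00
(φ → (φ → ψ)) → (φ → ψ) = min(1, 1 − 1.00 + 0.90) = min(1, 0.90) = 0.90
(The value 0.90 < 1 shows this instance is not satisfied; fails in Ł∞ (the t-norm is not idempotent).)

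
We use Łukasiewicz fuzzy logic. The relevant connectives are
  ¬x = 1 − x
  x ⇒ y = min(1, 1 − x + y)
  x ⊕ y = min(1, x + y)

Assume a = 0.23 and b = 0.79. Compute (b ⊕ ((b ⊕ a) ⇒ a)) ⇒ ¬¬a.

b ⊕ a = min(1, 0.79 + 0.23) = min(1, 1.02) = 1.00
(b ⊕ a) ⇒ a = min(1, 1 − 1.00 + 0.23) = min(1, 0.23) = 0.23
b ⊕ ((b ⊕ a) ⇒ a) = min(1, 0.79 + 0.23) = min(1, 1.02) = 1.00
¬a = 1 − 0.23 = 0.77
¬¬a = 1 − 0.77 = 0.23
(b ⊕ ((b ⊕ a) ⇒ a)) ⇒ ¬¬a = min(1, 1 − 1.00 + 0.23) = min(1, 0.23) = 0.23

0.23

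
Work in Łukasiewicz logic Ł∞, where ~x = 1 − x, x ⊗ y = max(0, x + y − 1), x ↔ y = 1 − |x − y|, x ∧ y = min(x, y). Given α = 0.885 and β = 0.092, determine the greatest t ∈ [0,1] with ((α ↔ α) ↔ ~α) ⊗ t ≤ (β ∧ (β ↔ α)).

α ↔ α = 1 − |0.885 − 0.885| = 1 − 0.000 = 1.000
~α = 1 − 0.885 = 0.115
(α ↔ α) ↔ ~α = 1 − |1.000 − 0.115| = 1 − 0.885 = 0.115
So the left factor is (α ↔ α) ↔ ~α = 0.115.
β ↔ α = 1 − |0.092 − 0.885| = 1 − 0.793 = 0.207
β ∧ (β ↔ α) = min(0.092, 0.207) = 0.092
So the right-hand bound is β ∧ (β ↔ α) = 0.092.
The residuum of the Łukasiewicz t-norm gives the supremum: min(1, 1 − 0.115 + 0.092).
1 − 0.115 + 0.092 = 0.977, so t = min(1, 0.977) = 0.977.
Check: 0.115 ⊗ 0.977 = max(0, 0.092) = 0.092 ≤ 0.092.

0.977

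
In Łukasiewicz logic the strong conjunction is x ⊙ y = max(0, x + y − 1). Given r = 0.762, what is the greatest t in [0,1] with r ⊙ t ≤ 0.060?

0.298

The residuum of the Łukasiewicz t-norm gives the supremum: min(1, 1 − 0.762 + 0.060).
1 − 0.762 + 0.060 = 0.298, so t = min(1, 0.298) = 0.298.
Check: 0.762 ⊙ 0.298 = max(0, 0.060) = 0.060 ≤ 0.060.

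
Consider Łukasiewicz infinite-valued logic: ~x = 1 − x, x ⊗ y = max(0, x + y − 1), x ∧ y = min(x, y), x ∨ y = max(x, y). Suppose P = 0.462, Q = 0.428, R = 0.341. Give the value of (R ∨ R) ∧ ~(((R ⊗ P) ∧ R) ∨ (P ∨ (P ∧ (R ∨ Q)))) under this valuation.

0.341

R ∨ R = max(0.341, 0.341) = 0.341
R ⊗ P = max(0, 0.341 + 0.462 − 1) = max(0, -0.197) = 0.000
(R ⊗ P) ∧ R = min(0.000, 0.341) = 0.000
R ∨ Q = max(0.341, 0.428) = 0.428
P ∧ (R ∨ Q) = min(0.462, 0.428) = 0.428
P ∨ (P ∧ (R ∨ Q)) = max(0.462, 0.428) = 0.462
((R ⊗ P) ∧ R) ∨ (P ∨ (P ∧ (R ∨ Q))) = max(0.000, 0.462) = 0.462
~(((R ⊗ P) ∧ R) ∨ (P ∨ (P ∧ (R ∨ Q)))) = 1 − 0.462 = 0.538
(R ∨ R) ∧ ~(((R ⊗ P) ∧ R) ∨ (P ∨ (P ∧ (R ∨ Q)))) = min(0.341, 0.538) = 0.341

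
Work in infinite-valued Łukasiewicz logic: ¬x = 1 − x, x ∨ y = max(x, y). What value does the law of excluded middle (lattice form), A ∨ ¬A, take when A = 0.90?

0.90

¬A = 1 − 0.90 = 0.10
A ∨ ¬A = max(0.90, 0.10) = 0.90
(The value 0.90 < 1 shows this instance is not satisfied; not a Ł∞-tautology — its value is max(a, 1−a).)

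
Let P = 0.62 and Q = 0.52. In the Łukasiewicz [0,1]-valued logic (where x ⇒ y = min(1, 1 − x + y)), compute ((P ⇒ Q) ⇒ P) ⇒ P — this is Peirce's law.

P ⇒ Q = min(1, 1 − 0.62 + 0.52) = min(1, 0.90) = 0.90
(P ⇒ Q) ⇒ P = min(1, 1 − 0.90 + 0.62) = min(1, 0.72) = 0.72
((P ⇒ Q) ⇒ P) ⇒ P = min(1, 1 − 0.72 + 0.62) = min(1, 0.90) = 0.90
(The value 0.90 < 1 shows this instance is not satisfied; not a Ł∞-tautology in general.)

0.90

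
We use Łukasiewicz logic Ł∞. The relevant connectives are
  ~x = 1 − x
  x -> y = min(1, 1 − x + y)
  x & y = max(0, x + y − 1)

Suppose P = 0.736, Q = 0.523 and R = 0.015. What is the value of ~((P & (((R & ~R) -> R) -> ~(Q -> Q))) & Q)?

~R = 1 − 0.015 = 0.985
R & ~R = max(0, 0.015 + 0.985 − 1) = max(0, 0.000) = 0.000
(R & ~R) -> R = min(1, 1 − 0.000 + 0.015) = min(1, 1.015) = 1.000
Q -> Q = min(1, 1 − 0.523 + 0.523) = min(1, 1.000) = 1.000
~(Q -> Q) = 1 − 1.000 = 0.000
((R & ~R) -> R) -> ~(Q -> Q) = min(1, 1 − 1.000 + 0.000) = min(1, 0.000) = 0.000
P & (((R & ~R) -> R) -> ~(Q -> Q)) = max(0, 0.736 + 0.000 − 1) = max(0, -0.264) = 0.000
(P & (((R & ~R) -> R) -> ~(Q -> Q))) & Q = max(0, 0.000 + 0.523 − 1) = max(0, -0.477) = 0.000
~((P & (((R & ~R) -> R) -> ~(Q -> Q))) & Q) = 1 − 0.000 = 1.000

1.000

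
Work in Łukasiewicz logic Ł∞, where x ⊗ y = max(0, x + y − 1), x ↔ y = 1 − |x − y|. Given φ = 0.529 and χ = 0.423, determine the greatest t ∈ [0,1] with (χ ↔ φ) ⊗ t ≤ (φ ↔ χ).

1.000

χ ↔ φ = 1 − |0.423 − 0.529| = 1 − 0.106 = 0.894
So the left factor is χ ↔ φ = 0.894.
φ ↔ χ = 1 − |0.529 − 0.423| = 1 − 0.106 = 0.894
So the right-hand bound is φ ↔ χ = 0.894.
The residuum of the Łukasiewicz t-norm gives the supremum: min(1, 1 − 0.894 + 0.894).
1 − 0.894 + 0.894 = 1.000, so t = min(1, 1.000) = 1.000.
Check: 0.894 ⊗ 1.000 = max(0, 0.894) = 0.894 ≤ 0.894.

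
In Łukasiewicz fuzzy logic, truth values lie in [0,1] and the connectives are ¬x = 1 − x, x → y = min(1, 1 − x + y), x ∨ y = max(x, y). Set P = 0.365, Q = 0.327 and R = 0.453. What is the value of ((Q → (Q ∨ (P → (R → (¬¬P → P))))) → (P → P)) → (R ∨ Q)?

¬P = 1 − 0.365 = 0.635
¬¬P = 1 − 0.635 = 0.365
¬¬P → P = min(1, 1 − 0.365 + 0.365) = min(1, 1.000) = 1.000
R → (¬¬P → P) = min(1, 1 − 0.453 + 1.000) = min(1, 1.547) = 1.000
P → (R → (¬¬P → P)) = min(1, 1 − 0.365 + 1.000) = min(1, 1.635) = 1.000
Q ∨ (P → (R → (¬¬P → P))) = max(0.327, 1.000) = 1.000
Q → (Q ∨ (P → (R → (¬¬P → P)))) = min(1, 1 − 0.327 + 1.000) = min(1, 1.673) = 1.000
P → P = min(1, 1 − 0.365 + 0.365) = min(1, 1.000) = 1.000
(Q → (Q ∨ (P → (R → (¬¬P → P))))) → (P → P) = min(1, 1 − 1.000 + 1.000) = min(1, 1.000) = 1.000
R ∨ Q = max(0.453, 0.327) = 0.453
((Q → (Q ∨ (P → (R → (¬¬P → P))))) → (P → P)) → (R ∨ Q) = min(1, 1 − 1.000 + 0.453) = min(1, 0.453) = 0.453

0.453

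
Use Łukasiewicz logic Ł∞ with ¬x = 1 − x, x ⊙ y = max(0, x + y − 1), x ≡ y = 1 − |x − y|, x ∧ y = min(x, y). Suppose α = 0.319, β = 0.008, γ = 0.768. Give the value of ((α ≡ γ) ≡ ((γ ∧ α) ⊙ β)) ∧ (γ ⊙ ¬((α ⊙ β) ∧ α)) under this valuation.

α ≡ γ = 1 − |0.319 − 0.768| = 1 − 0.449 = 0.551
γ ∧ α = min(0.768, 0.319) = 0.319
(γ ∧ α) ⊙ β = max(0, 0.319 + 0.008 − 1) = max(0, -0.673) = 0.000
(α ≡ γ) ≡ ((γ ∧ α) ⊙ β) = 1 − |0.551 − 0.000| = 1 − 0.551 = 0.449
α ⊙ β = max(0, 0.319 + 0.008 − 1) = max(0, -0.673) = 0.000
(α ⊙ β) ∧ α = min(0.000, 0.319) = 0.000
¬((α ⊙ β) ∧ α) = 1 − 0.000 = 1.000
γ ⊙ ¬((α ⊙ β) ∧ α) = max(0, 0.768 + 1.000 − 1) = max(0, 0.768) = 0.768
((α ≡ γ) ≡ ((γ ∧ α) ⊙ β)) ∧ (γ ⊙ ¬((α ⊙ β) ∧ α)) = min(0.449, 0.768) = 0.449

0.449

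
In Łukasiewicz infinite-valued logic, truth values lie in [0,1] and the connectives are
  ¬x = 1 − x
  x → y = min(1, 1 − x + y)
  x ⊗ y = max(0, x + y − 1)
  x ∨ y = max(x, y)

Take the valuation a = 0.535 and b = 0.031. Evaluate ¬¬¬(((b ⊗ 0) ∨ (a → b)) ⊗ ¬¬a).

b ⊗ 0 = max(0, 0.031 + 0.000 − 1) = max(0, -0.969) = 0.000
a → b = min(1, 1 − 0.535 + 0.031) = min(1, 0.496) = 0.496
(b ⊗ 0) ∨ (a → b) = max(0.000, 0.496) = 0.496
¬a = 1 − 0.535 = 0.465
¬¬a = 1 − 0.465 = 0.535
((b ⊗ 0) ∨ (a → b)) ⊗ ¬¬a = max(0, 0.496 + 0.535 − 1) = max(0, 0.031) = 0.031
¬(((b ⊗ 0) ∨ (a → b)) ⊗ ¬¬a) = 1 − 0.031 = 0.969
¬¬(((b ⊗ 0) ∨ (a → b)) ⊗ ¬¬a) = 1 − 0.969 = 0.031
¬¬¬(((b ⊗ 0) ∨ (a → b)) ⊗ ¬¬a) = 1 − 0.031 = 0.969

0.969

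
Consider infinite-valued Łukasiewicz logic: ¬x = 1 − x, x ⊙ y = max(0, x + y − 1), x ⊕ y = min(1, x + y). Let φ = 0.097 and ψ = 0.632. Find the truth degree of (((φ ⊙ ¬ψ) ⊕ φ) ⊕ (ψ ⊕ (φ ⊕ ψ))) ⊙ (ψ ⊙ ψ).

0.264

¬ψ = 1 − 0.632 = 0.368
φ ⊙ ¬ψ = max(0, 0.097 + 0.368 − 1) = max(0, -0.535) = 0.000
(φ ⊙ ¬ψ) ⊕ φ = min(1, 0.000 + 0.097) = min(1, 0.097) = 0.097
φ ⊕ ψ = min(1, 0.097 + 0.632) = min(1, 0.729) = 0.729
ψ ⊕ (φ ⊕ ψ) = min(1, 0.632 + 0.729) = min(1, 1.361) = 1.000
((φ ⊙ ¬ψ) ⊕ φ) ⊕ (ψ ⊕ (φ ⊕ ψ)) = min(1, 0.097 + 1.000) = min(1, 1.097) = 1.000
ψ ⊙ ψ = max(0, 0.632 + 0.632 − 1) = max(0, 0.264) = 0.264
(((φ ⊙ ¬ψ) ⊕ φ) ⊕ (ψ ⊕ (φ ⊕ ψ))) ⊙ (ψ ⊙ ψ) = max(0, 1.000 + 0.264 − 1) = max(0, 0.264) = 0.264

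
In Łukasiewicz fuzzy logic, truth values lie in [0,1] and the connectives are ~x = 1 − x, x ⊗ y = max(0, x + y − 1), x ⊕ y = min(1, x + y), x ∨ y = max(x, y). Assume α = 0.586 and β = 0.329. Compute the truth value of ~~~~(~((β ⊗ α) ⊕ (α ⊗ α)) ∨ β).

0.828

β ⊗ α = max(0, 0.329 + 0.586 − 1) = max(0, -0.085) = 0.000
α ⊗ α = max(0, 0.586 + 0.586 − 1) = max(0, 0.172) = 0.172
(β ⊗ α) ⊕ (α ⊗ α) = min(1, 0.000 + 0.172) = min(1, 0.172) = 0.172
~((β ⊗ α) ⊕ (α ⊗ α)) = 1 − 0.172 = 0.828
~((β ⊗ α) ⊕ (α ⊗ α)) ∨ β = max(0.828, 0.329) = 0.828
~(~((β ⊗ α) ⊕ (α ⊗ α)) ∨ β) = 1 − 0.828 = 0.172
~~(~((β ⊗ α) ⊕ (α ⊗ α)) ∨ β) = 1 − 0.172 = 0.828
~~~(~((β ⊗ α) ⊕ (α ⊗ α)) ∨ β) = 1 − 0.828 = 0.172
~~~~(~((β ⊗ α) ⊕ (α ⊗ α)) ∨ β) = 1 − 0.172 = 0.828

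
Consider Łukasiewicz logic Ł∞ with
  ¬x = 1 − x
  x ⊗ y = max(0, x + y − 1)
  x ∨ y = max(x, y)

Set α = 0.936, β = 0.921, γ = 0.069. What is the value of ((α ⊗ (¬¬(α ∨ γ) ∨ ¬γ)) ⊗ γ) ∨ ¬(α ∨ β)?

0.064

α ∨ γ = max(0.936, 0.069) = 0.936
¬(α ∨ γ) = 1 − 0.936 = 0.064
¬¬(α ∨ γ) = 1 − 0.064 = 0.936
¬γ = 1 − 0.069 = 0.931
¬¬(α ∨ γ) ∨ ¬γ = max(0.936, 0.931) = 0.936
α ⊗ (¬¬(α ∨ γ) ∨ ¬γ) = max(0, 0.936 + 0.936 − 1) = max(0, 0.872) = 0.872
(α ⊗ (¬¬(α ∨ γ) ∨ ¬γ)) ⊗ γ = max(0, 0.872 + 0.069 − 1) = max(0, -0.059) = 0.000
α ∨ β = max(0.936, 0.921) = 0.936
¬(α ∨ β) = 1 − 0.936 = 0.064
((α ⊗ (¬¬(α ∨ γ) ∨ ¬γ)) ⊗ γ) ∨ ¬(α ∨ β) = max(0.000, 0.064) = 0.064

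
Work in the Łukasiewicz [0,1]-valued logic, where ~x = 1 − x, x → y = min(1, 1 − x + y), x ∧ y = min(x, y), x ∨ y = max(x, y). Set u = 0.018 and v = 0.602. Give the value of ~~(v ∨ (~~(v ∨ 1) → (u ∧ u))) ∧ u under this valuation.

0.018

v ∨ 1 = max(0.602, 1.000) = 1.000
~(v ∨ 1) = 1 − 1.000 = 0.000
~~(v ∨ 1) = 1 − 0.000 = 1.000
u ∧ u = min(0.018, 0.018) = 0.018
~~(v ∨ 1) → (u ∧ u) = min(1, 1 − 1.000 + 0.018) = min(1, 0.018) = 0.018
v ∨ (~~(v ∨ 1) → (u ∧ u)) = max(0.602, 0.018) = 0.602
~(v ∨ (~~(v ∨ 1) → (u ∧ u))) = 1 − 0.602 = 0.398
~~(v ∨ (~~(v ∨ 1) → (u ∧ u))) = 1 − 0.398 = 0.602
~~(v ∨ (~~(v ∨ 1) → (u ∧ u))) ∧ u = min(0.602, 0.018) = 0.018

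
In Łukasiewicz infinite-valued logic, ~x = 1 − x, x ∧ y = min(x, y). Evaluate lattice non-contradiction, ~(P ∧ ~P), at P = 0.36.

0.64

~P = 1 − 0.36 = 0.64
P ∧ ~P = min(0.36, 0.64) = 0.36
~(P ∧ ~P) = 1 − 0.36 = 0.64
(The value 0.64 < 1 shows this instance is not satisfied; not a Ł∞-tautology — its value is 1 − min(a, 1−a).)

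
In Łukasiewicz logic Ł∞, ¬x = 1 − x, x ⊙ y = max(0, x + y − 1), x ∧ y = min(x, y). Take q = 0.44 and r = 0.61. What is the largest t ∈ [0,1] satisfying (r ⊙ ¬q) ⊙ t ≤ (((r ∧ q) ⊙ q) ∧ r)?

¬q = 1 − 0.44 = 0.56
r ⊙ ¬q = max(0, 0.61 + 0.56 − 1) = max(0, 0.17) = 0.17
So the left factor is r ⊙ ¬q = 0.17.
r ∧ q = min(0.61, 0.44) = 0.44
(r ∧ q) ⊙ q = max(0, 0.44 + 0.44 − 1) = max(0, -0.12) = 0.00
((r ∧ q) ⊙ q) ∧ r = min(0.00, 0.61) = 0.00
So the right-hand bound is ((r ∧ q) ⊙ q) ∧ r = 0.00.
The residuum of the Łukasiewicz t-norm gives the supremum: min(1, 1 − 0.17 + 0.00).
1 − 0.17 + 0.00 = 0.83, so t = min(1, 0.83) = 0.83.
Check: 0.17 ⊙ 0.83 = max(0, 0.00) = 0.00 ≤ 0.00.

0.83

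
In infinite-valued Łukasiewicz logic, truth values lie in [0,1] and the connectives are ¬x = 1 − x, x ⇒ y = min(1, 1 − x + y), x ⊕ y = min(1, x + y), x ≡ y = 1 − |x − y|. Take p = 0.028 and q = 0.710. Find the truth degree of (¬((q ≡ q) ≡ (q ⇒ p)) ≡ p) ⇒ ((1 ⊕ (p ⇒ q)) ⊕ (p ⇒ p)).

1.000

q ≡ q = 1 − |0.710 − 0.710| = 1 − 0.000 = 1.000
q ⇒ p = min(1, 1 − 0.710 + 0.028) = min(1, 0.318) = 0.318
(q ≡ q) ≡ (q ⇒ p) = 1 − |1.000 − 0.318| = 1 − 0.682 = 0.318
¬((q ≡ q) ≡ (q ⇒ p)) = 1 − 0.318 = 0.682
¬((q ≡ q) ≡ (q ⇒ p)) ≡ p = 1 − |0.682 − 0.028| = 1 − 0.654 = 0.346
p ⇒ q = min(1, 1 − 0.028 + 0.710) = min(1, 1.682) = 1.000
1 ⊕ (p ⇒ q) = min(1, 1.000 + 1.000) = min(1, 2.000) = 1.000
p ⇒ p = min(1, 1 − 0.028 + 0.028) = min(1, 1.000) = 1.000
(1 ⊕ (p ⇒ q)) ⊕ (p ⇒ p) = min(1, 1.000 + 1.000) = min(1, 2.000) = 1.000
(¬((q ≡ q) ≡ (q ⇒ p)) ≡ p) ⇒ ((1 ⊕ (p ⇒ q)) ⊕ (p ⇒ p)) = min(1, 1 − 0.346 + 1.000) = min(1, 1.654) = 1.000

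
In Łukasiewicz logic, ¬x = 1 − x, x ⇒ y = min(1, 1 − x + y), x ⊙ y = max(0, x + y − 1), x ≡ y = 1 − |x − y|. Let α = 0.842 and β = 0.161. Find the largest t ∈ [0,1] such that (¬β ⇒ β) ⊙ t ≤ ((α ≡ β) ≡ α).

¬β = 1 − 0.161 = 0.839
¬β ⇒ β = min(1, 1 − 0.839 + 0.161) = min(1, 0.322) = 0.322
So the left factor is ¬β ⇒ β = 0.322.
α ≡ β = 1 − |0.842 − 0.161| = 1 − 0.681 = 0.319
(α ≡ β) ≡ α = 1 − |0.319 − 0.842| = 1 − 0.523 = 0.477
So the right-hand bound is (α ≡ β) ≡ α = 0.477.
The residuum of the Łukasiewicz t-norm gives the supremum: min(1, 1 − 0.322 + 0.477).
1 − 0.322 + 0.477 = 1.155, so t = min(1, 1.155) = 1.000.
Check: 0.322 ⊙ 1.000 = max(0, 0.322) = 0.322 ≤ 0.477.

1.000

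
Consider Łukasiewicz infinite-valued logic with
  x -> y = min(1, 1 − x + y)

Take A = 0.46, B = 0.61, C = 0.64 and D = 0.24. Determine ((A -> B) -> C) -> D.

0.60

A -> B = min(1, 1 − 0.46 + 0.61) = min(1, 1.15) = 1.00
(A -> B) -> C = min(1, 1 − 1.00 + 0.64) = min(1, 0.64) = 0.64
((A -> B) -> C) -> D = min(1, 1 − 0.64 + 0.24) = min(1, 0.60) = 0.60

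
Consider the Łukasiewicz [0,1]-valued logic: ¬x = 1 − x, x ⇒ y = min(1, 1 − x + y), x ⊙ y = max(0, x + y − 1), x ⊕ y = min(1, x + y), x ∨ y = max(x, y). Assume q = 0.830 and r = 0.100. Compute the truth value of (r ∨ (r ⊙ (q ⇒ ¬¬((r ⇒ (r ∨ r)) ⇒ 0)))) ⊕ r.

0.200

r ∨ r = max(0.100, 0.100) = 0.100
r ⇒ (r ∨ r) = min(1, 1 − 0.100 + 0.100) = min(1, 1.000) = 1.000
(r ⇒ (r ∨ r)) ⇒ 0 = min(1, 1 − 1.000 + 0.000) = min(1, 0.000) = 0.000
¬((r ⇒ (r ∨ r)) ⇒ 0) = 1 − 0.000 = 1.000
¬¬((r ⇒ (r ∨ r)) ⇒ 0) = 1 − 1.000 = 0.000
q ⇒ ¬¬((r ⇒ (r ∨ r)) ⇒ 0) = min(1, 1 − 0.830 + 0.000) = min(1, 0.170) = 0.170
r ⊙ (q ⇒ ¬¬((r ⇒ (r ∨ r)) ⇒ 0)) = max(0, 0.100 + 0.170 − 1) = max(0, -0.730) = 0.000
r ∨ (r ⊙ (q ⇒ ¬¬((r ⇒ (r ∨ r)) ⇒ 0))) = max(0.100, 0.000) = 0.100
(r ∨ (r ⊙ (q ⇒ ¬¬((r ⇒ (r ∨ r)) ⇒ 0)))) ⊕ r = min(1, 0.100 + 0.100) = min(1, 0.200) = 0.200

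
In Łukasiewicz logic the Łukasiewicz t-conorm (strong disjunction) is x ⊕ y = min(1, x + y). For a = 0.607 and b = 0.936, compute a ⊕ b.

a ⊕ b = min(1, 0.607 + 0.936) = min(1, 1.543) = 1.000
For comparison, the Gödel t-conorm max(x, y) would give 0.936.

1.000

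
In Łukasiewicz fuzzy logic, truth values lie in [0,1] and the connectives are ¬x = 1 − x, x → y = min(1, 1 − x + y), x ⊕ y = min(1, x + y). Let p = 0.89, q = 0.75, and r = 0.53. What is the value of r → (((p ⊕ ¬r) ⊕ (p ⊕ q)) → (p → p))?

¬r = 1 − 0.53 = 0.47
p ⊕ ¬r = min(1, 0.89 + 0.47) = min(1, 1.36) = 1.00
p ⊕ q = min(1, 0.89 + 0.75) = min(1, 1.64) = 1.00
(p ⊕ ¬r) ⊕ (p ⊕ q) = min(1, 1.00 + 1.00) = min(1, 2.00) = 1.00
p → p = min(1, 1 − 0.89 + 0.89) = min(1, 1.00) = 1.00
((p ⊕ ¬r) ⊕ (p ⊕ q)) → (p → p) = min(1, 1 − 1.00 + 1.00) = min(1, 1.00) = 1.00
r → (((p ⊕ ¬r) ⊕ (p ⊕ q)) → (p → p)) = min(1, 1 − 0.53 + 1.00) = min(1, 1.47) = 1.00

1.00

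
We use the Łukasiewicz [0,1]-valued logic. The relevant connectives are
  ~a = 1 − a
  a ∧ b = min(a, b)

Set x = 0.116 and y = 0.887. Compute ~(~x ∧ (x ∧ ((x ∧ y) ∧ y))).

0.884

~x = 1 − 0.116 = 0.884
x ∧ y = min(0.116, 0.887) = 0.116
(x ∧ y) ∧ y = min(0.116, 0.887) = 0.116
x ∧ ((x ∧ y) ∧ y) = min(0.116, 0.116) = 0.116
~x ∧ (x ∧ ((x ∧ y) ∧ y)) = min(0.884, 0.116) = 0.116
~(~x ∧ (x ∧ ((x ∧ y) ∧ y))) = 1 − 0.116 = 0.884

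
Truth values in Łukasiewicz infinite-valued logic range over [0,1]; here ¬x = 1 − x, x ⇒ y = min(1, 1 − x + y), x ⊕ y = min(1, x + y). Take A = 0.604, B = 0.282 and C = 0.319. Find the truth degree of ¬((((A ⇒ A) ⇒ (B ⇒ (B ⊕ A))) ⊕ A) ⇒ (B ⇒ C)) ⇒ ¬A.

1.000

A ⇒ A = min(1, 1 − 0.604 + 0.604) = min(1, 1.000) = 1.000
B ⊕ A = min(1, 0.282 + 0.604) = min(1, 0.886) = 0.886
B ⇒ (B ⊕ A) = min(1, 1 − 0.282 + 0.886) = min(1, 1.604) = 1.000
(A ⇒ A) ⇒ (B ⇒ (B ⊕ A)) = min(1, 1 − 1.000 + 1.000) = min(1, 1.000) = 1.000
((A ⇒ A) ⇒ (B ⇒ (B ⊕ A))) ⊕ A = min(1, 1.000 + 0.604) = min(1, 1.604) = 1.000
B ⇒ C = min(1, 1 − 0.282 + 0.319) = min(1, 1.037) = 1.000
(((A ⇒ A) ⇒ (B ⇒ (B ⊕ A))) ⊕ A) ⇒ (B ⇒ C) = min(1, 1 − 1.000 + 1.000) = min(1, 1.000) = 1.000
¬((((A ⇒ A) ⇒ (B ⇒ (B ⊕ A))) ⊕ A) ⇒ (B ⇒ C)) = 1 − 1.000 = 0.000
¬A = 1 − 0.604 = 0.396
¬((((A ⇒ A) ⇒ (B ⇒ (B ⊕ A))) ⊕ A) ⇒ (B ⇒ C)) ⇒ ¬A = min(1, 1 − 0.000 + 0.396) = min(1, 1.396) = 1.000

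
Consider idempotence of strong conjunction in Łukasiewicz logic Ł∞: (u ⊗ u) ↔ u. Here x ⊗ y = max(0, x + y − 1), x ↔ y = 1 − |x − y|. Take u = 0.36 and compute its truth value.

u ⊗ u = max(0, 0.36 + 0.36 − 1) = max(0, -0.28) = 0.00
(u ⊗ u) ↔ u = 1 − |0.00 − 0.36| = 1 − 0.36 = 0.64
(The value 0.64 < 1 shows this instance is not satisfied; fails in Ł∞ since a ⊗ a = max(0, 2a−1) ≠ a in general.)

0.64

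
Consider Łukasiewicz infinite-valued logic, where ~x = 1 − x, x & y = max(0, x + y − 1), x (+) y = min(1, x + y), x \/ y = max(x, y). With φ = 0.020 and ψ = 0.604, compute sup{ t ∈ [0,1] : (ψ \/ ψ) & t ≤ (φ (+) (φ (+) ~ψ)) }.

0.832

ψ \/ ψ = max(0.604, 0.604) = 0.604
So the left factor is ψ \/ ψ = 0.604.
~ψ = 1 − 0.604 = 0.396
φ (+) ~ψ = min(1, 0.020 + 0.396) = min(1, 0.416) = 0.416
φ (+) (φ (+) ~ψ) = min(1, 0.020 + 0.416) = min(1, 0.436) = 0.436
So the right-hand bound is φ (+) (φ (+) ~ψ) = 0.436.
The residuum of the Łukasiewicz t-norm gives the supremum: min(1, 1 − 0.604 + 0.436).
1 − 0.604 + 0.436 = 0.832, so t = min(1, 0.832) = 0.832.
Check: 0.604 & 0.832 = max(0, 0.436) = 0.436 ≤ 0.436.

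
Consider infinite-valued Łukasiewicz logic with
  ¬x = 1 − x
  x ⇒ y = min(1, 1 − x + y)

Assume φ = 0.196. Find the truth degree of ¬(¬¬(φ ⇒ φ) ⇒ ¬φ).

0.196

φ ⇒ φ = min(1, 1 − 0.196 + 0.196) = min(1, 1.000) = 1.000
¬(φ ⇒ φ) = 1 − 1.000 = 0.000
¬¬(φ ⇒ φ) = 1 − 0.000 = 1.000
¬φ = 1 − 0.196 = 0.804
¬¬(φ ⇒ φ) ⇒ ¬φ = min(1, 1 − 1.000 + 0.804) = min(1, 0.804) = 0.804
¬(¬¬(φ ⇒ φ) ⇒ ¬φ) = 1 − 0.804 = 0.196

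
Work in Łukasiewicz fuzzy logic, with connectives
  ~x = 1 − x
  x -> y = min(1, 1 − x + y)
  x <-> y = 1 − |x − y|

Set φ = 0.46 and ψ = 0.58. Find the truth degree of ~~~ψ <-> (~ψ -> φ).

~ψ = 1 − 0.58 = 0.42
~~ψ = 1 − 0.42 = 0.58
~~~ψ = 1 − 0.58 = 0.42
~ψ -> φ = min(1, 1 − 0.42 + 0.46) = min(1, 1.04) = 1.00
~~~ψ <-> (~ψ -> φ) = 1 − |0.42 − 1.00| = 1 − 0.58 = 0.42

0.42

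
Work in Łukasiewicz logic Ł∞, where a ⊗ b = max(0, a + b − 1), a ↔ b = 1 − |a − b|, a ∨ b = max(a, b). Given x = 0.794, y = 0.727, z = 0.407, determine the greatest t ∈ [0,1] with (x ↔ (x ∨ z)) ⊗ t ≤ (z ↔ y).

x ∨ z = max(0.794, 0.407) = 0.794
x ↔ (x ∨ z) = 1 − |0.794 − 0.794| = 1 − 0.000 = 1.000
So the left factor is x ↔ (x ∨ z) = 1.000.
z ↔ y = 1 − |0.407 − 0.727| = 1 − 0.320 = 0.680
So the right-hand bound is z ↔ y = 0.680.
The residuum of the Łukasiewicz t-norm gives the supremum: min(1, 1 − 1.000 + 0.680).
1 − 1.000 + 0.680 = 0.680, so t = min(1, 0.680) = 0.680.
Check: 1.000 ⊗ 0.680 = max(0, 0.680) = 0.680 ≤ 0.680.

0.680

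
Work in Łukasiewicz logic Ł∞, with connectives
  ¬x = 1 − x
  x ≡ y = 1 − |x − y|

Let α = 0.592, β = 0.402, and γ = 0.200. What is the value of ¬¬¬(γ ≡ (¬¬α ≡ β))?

¬α = 1 − 0.592 = 0.408
¬¬α = 1 − 0.408 = 0.592
¬¬α ≡ β = 1 − |0.592 − 0.402| = 1 − 0.190 = 0.810
γ ≡ (¬¬α ≡ β) = 1 − |0.200 − 0.810| = 1 − 0.610 = 0.390
¬(γ ≡ (¬¬α ≡ β)) = 1 − 0.390 = 0.610
¬¬(γ ≡ (¬¬α ≡ β)) = 1 − 0.610 = 0.390
¬¬¬(γ ≡ (¬¬α ≡ β)) = 1 − 0.390 = 0.610

0.610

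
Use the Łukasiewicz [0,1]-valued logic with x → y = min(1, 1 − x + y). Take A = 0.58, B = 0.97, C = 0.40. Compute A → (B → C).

B → C = min(1, 1 − 0.97 + 0.40) = min(1, 0.43) = 0.43
A → (B → C) = min(1, 1 − 0.58 + 0.43) = min(1, 0.85) = 0.85

0.85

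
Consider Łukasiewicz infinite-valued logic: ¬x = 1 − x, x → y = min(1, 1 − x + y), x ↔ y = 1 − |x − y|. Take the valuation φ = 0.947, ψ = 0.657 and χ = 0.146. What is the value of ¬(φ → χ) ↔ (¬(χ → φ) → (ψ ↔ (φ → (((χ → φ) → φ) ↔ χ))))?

φ → χ = min(1, 1 − 0.947 + 0.146) = min(1, 0.199) = 0.199
¬(φ → χ) = 1 − 0.199 = 0.801
χ → φ = min(1, 1 − 0.146 + 0.947) = min(1, 1.801) = 1.000
¬(χ → φ) = 1 − 1.000 = 0.000
(χ → φ) → φ = min(1, 1 − 1.000 + 0.947) = min(1, 0.947) = 0.947
((χ → φ) → φ) ↔ χ = 1 − |0.947 − 0.146| = 1 − 0.801 = 0.199
φ → (((χ → φ) → φ) ↔ χ) = min(1, 1 − 0.947 + 0.199) = min(1, 0.252) = 0.252
ψ ↔ (φ → (((χ → φ) → φ) ↔ χ)) = 1 − |0.657 − 0.252| = 1 − 0.405 = 0.595
¬(χ → φ) → (ψ ↔ (φ → (((χ → φ) → φ) ↔ χ))) = min(1, 1 − 0.000 + 0.595) = min(1, 1.595) = 1.000
¬(φ → χ) ↔ (¬(χ → φ) → (ψ ↔ (φ → (((χ → φ) → φ) ↔ χ)))) = 1 − |0.801 − 1.000| = 1 − 0.199 = 0.801

0.801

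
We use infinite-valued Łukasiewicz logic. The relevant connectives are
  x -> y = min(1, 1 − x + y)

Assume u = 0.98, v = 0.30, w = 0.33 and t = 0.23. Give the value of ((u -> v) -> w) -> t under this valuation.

u -> v = min(1, 1 − 0.98 + 0.30) = min(1, 0.32) = 0.32
(u -> v) -> w = min(1, 1 − 0.32 + 0.33) = min(1, 1.01) = 1.00
((u -> v) -> w) -> t = min(1, 1 − 1.00 + 0.23) = min(1, 0.23) = 0.23

0.23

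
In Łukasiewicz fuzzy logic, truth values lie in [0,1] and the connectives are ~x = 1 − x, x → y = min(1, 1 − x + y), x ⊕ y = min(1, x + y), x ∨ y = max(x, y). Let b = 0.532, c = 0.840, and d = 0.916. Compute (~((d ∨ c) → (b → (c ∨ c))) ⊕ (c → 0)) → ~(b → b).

d ∨ c = max(0.916, 0.840) = 0.916
c ∨ c = max(0.840, 0.840) = 0.840
b → (c ∨ c) = min(1, 1 − 0.532 + 0.840) = min(1, 1.308) = 1.000
(d ∨ c) → (b → (c ∨ c)) = min(1, 1 − 0.916 + 1.000) = min(1, 1.084) = 1.000
~((d ∨ c) → (b → (c ∨ c))) = 1 − 1.000 = 0.000
c → 0 = min(1, 1 − 0.840 + 0.000) = min(1, 0.160) = 0.160
~((d ∨ c) → (b → (c ∨ c))) ⊕ (c → 0) = min(1, 0.000 + 0.160) = min(1, 0.160) = 0.160
b → b = min(1, 1 − 0.532 + 0.532) = min(1, 1.000) = 1.000
~(b → b) = 1 − 1.000 = 0.000
(~((d ∨ c) → (b → (c ∨ c))) ⊕ (c → 0)) → ~(b → b) = min(1, 1 − 0.160 + 0.000) = min(1, 0.840) = 0.840

0.840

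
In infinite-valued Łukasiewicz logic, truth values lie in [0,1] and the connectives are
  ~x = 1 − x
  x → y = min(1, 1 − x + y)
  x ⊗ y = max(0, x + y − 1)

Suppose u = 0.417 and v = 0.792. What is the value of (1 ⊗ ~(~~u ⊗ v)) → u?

0.626

~u = 1 − 0.417 = 0.583
~~u = 1 − 0.583 = 0.417
~~u ⊗ v = max(0, 0.417 + 0.792 − 1) = max(0, 0.209) = 0.209
~(~~u ⊗ v) = 1 − 0.209 = 0.791
1 ⊗ ~(~~u ⊗ v) = max(0, 1.000 + 0.791 − 1) = max(0, 0.791) = 0.791
(1 ⊗ ~(~~u ⊗ v)) → u = min(1, 1 − 0.791 + 0.417) = min(1, 0.626) = 0.626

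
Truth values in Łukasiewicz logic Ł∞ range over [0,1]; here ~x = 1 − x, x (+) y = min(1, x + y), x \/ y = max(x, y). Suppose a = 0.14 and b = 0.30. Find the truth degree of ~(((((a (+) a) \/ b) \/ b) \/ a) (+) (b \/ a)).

a (+) a = min(1, 0.14 + 0.14) = min(1, 0.28) = 0.28
(a (+) a) \/ b = max(0.28, 0.30) = 0.30
((a (+) a) \/ b) \/ b = max(0.30, 0.30) = 0.30
(((a (+) a) \/ b) \/ b) \/ a = max(0.30, 0.14) = 0.30
b \/ a = max(0.30, 0.14) = 0.30
((((a (+) a) \/ b) \/ b) \/ a) (+) (b \/ a) = min(1, 0.30 + 0.30) = min(1, 0.60) = 0.60
~(((((a (+) a) \/ b) \/ b) \/ a) (+) (b \/ a)) = 1 − 0.60 = 0.40

0.40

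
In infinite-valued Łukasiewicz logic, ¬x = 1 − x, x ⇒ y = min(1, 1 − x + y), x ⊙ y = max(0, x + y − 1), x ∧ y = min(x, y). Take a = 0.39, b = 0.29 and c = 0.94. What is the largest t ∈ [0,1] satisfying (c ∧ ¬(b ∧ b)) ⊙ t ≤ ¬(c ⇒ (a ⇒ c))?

b ∧ b = min(0.29, 0.29) = 0.29
¬(b ∧ b) = 1 − 0.29 = 0.71
c ∧ ¬(b ∧ b) = min(0.94, 0.71) = 0.71
So the left factor is c ∧ ¬(b ∧ b) = 0.71.
a ⇒ c = min(1, 1 − 0.39 + 0.94) = min(1, 1.55) = 1.00
c ⇒ (a ⇒ c) = min(1, 1 − 0.94 + 1.00) = min(1, 1.06) = 1.00
¬(c ⇒ (a ⇒ c)) = 1 − 1.00 = 0.00
So the right-hand bound is ¬(c ⇒ (a ⇒ c)) = 0.00.
The residuum of the Łukasiewicz t-norm gives the supremum: min(1, 1 − 0.71 + 0.00).
1 − 0.71 + 0.00 = 0.29, so t = min(1, 0.29) = 0.29.
Check: 0.71 ⊙ 0.29 = max(0, 0.00) = 0.00 ≤ 0.00.

0.29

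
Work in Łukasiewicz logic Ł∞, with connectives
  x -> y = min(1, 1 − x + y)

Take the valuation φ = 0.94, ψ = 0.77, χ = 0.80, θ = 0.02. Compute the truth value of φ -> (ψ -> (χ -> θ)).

χ -> θ = min(1, 1 − 0.80 + 0.02) = min(1, 0.22) = 0.22
ψ -> (χ -> θ) = min(1, 1 − 0.77 + 0.22) = min(1, 0.45) = 0.45
φ -> (ψ -> (χ -> θ)) = min(1, 1 − 0.94 + 0.45) = min(1, 0.51) = 0.51

0.51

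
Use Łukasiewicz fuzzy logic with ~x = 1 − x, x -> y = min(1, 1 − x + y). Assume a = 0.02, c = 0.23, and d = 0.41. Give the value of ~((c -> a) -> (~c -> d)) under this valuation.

c -> a = min(1, 1 − 0.23 + 0.02) = min(1, 0.79) = 0.79
~c = 1 − 0.23 = 0.77
~c -> d = min(1, 1 − 0.77 + 0.41) = min(1, 0.64) = 0.64
(c -> a) -> (~c -> d) = min(1, 1 − 0.79 + 0.64) = min(1, 0.85) = 0.85
~((c -> a) -> (~c -> d)) = 1 − 0.85 = 0.15

0.15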